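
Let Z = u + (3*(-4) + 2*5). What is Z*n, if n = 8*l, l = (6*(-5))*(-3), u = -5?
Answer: -5040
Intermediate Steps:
l = 90 (l = -30*(-3) = 90)
n = 720 (n = 8*90 = 720)
Z = -7 (Z = -5 + (3*(-4) + 2*5) = -5 + (-12 + 10) = -5 - 2 = -7)
Z*n = -7*720 = -5040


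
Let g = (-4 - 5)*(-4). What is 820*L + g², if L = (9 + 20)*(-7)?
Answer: -165164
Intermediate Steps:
g = 36 (g = -9*(-4) = 36)
L = -203 (L = 29*(-7) = -203)
820*L + g² = 820*(-203) + 36² = -166460 + 1296 = -165164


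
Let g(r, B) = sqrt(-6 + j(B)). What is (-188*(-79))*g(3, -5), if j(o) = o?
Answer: 14852*I*sqrt(11) ≈ 49259.0*I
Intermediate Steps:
g(r, B) = sqrt(-6 + B)
(-188*(-79))*g(3, -5) = (-188*(-79))*sqrt(-6 - 5) = 14852*sqrt(-11) = 14852*(I*sqrt(11)) = 14852*I*sqrt(11)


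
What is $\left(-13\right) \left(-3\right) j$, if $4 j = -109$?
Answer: $- \frac{4251}{4} \approx -1062.8$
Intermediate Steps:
$j = - \frac{109}{4}$ ($j = \frac{1}{4} \left(-109\right) = - \frac{109}{4} \approx -27.25$)
$\left(-13\right) \left(-3\right) j = \left(-13\right) \left(-3\right) \left(- \frac{109}{4}\right) = 39 \left(- \frac{109}{4}\right) = - \frac{4251}{4}$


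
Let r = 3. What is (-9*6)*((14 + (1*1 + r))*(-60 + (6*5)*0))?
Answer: 58320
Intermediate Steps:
(-9*6)*((14 + (1*1 + r))*(-60 + (6*5)*0)) = (-9*6)*((14 + (1*1 + 3))*(-60 + (6*5)*0)) = -54*(14 + (1 + 3))*(-60 + 30*0) = -54*(14 + 4)*(-60 + 0) = -972*(-60) = -54*(-1080) = 58320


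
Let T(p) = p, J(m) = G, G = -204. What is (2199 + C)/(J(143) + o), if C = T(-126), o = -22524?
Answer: -691/7576 ≈ -0.091209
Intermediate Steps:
J(m) = -204
C = -126
(2199 + C)/(J(143) + o) = (2199 - 126)/(-204 - 22524) = 2073/(-22728) = 2073*(-1/22728) = -691/7576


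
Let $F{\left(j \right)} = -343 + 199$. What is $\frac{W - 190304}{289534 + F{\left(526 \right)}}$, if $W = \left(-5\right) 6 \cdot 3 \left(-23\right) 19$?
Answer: $- \frac{75487}{144695} \approx -0.5217$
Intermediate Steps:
$F{\left(j \right)} = -144$
$W = 39330$ ($W = \left(-30\right) 3 \left(-23\right) 19 = \left(-90\right) \left(-23\right) 19 = 2070 \cdot 19 = 39330$)
$\frac{W - 190304}{289534 + F{\left(526 \right)}} = \frac{39330 - 190304}{289534 - 144} = - \frac{150974}{289390} = \left(-150974\right) \frac{1}{289390} = - \frac{75487}{144695}$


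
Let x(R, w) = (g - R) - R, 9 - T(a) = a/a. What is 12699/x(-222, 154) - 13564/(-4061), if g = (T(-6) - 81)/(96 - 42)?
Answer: 3109034798/97070083 ≈ 32.029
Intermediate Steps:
T(a) = 8 (T(a) = 9 - a/a = 9 - 1*1 = 9 - 1 = 8)
g = -73/54 (g = (8 - 81)/(96 - 42) = -73/54 ≈ -1.3519)
x(R, w) = -73/54 - 2*R (x(R, w) = (-73/54 - R) - R = -73/54 - 2*R)
12699/x(-222, 154) - 13564/(-4061) = 12699/(-73/54 - 2*(-222)) - 13564/(-4061) = 12699/(-73/54 + 444) - 13564*(-1/4061) = 12699/(23903/54) + 13564/4061 = 12699*(54/23903) + 13564/4061 = 685746/23903 + 13564/4061 = 3109034798/97070083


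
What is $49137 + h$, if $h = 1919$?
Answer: $51056$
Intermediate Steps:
$49137 + h = 49137 + 1919 = 51056$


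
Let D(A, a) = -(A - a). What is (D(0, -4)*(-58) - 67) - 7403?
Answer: -7238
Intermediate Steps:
D(A, a) = a - A
(D(0, -4)*(-58) - 67) - 7403 = ((-4 - 1*0)*(-58) - 67) - 7403 = ((-4 + 0)*(-58) - 67) - 7403 = (-4*(-58) - 67) - 7403 = (232 - 67) - 7403 = 165 - 7403 = -7238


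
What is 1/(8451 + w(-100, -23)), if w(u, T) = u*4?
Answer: 1/8051 ≈ 0.00012421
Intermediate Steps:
w(u, T) = 4*u
1/(8451 + w(-100, -23)) = 1/(8451 + 4*(-100)) = 1/(8451 - 400) = 1/8051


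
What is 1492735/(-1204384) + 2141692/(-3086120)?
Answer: -898272364491/464609193760 ≈ -1.9334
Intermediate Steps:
1492735/(-1204384) + 2141692/(-3086120) = 1492735*(-1/1204384) + 2141692*(-1/3086120) = -1492735/1204384 - 535423/771530 = -898272364491/464609193760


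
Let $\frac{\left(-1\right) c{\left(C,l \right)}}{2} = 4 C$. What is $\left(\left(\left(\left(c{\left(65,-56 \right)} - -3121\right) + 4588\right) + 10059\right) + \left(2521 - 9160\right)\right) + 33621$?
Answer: $44230$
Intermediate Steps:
$c{\left(C,l \right)} = - 8 C$ ($c{\left(C,l \right)} = - 2 \cdot 4 C = - 8 C$)
$\left(\left(\left(\left(c{\left(65,-56 \right)} - -3121\right) + 4588\right) + 10059\right) + \left(2521 - 9160\right)\right) + 33621 = \left(\left(\left(\left(\left(-8\right) 65 - -3121\right) + 4588\right) + 10059\right) + \left(2521 - 9160\right)\right) + 33621 = \left(\left(\left(\left(-520 + 3121\right) + 4588\right) + 10059\right) + \left(2521 - 9160\right)\right) + 33621 = \left(\left(\left(2601 + 4588\right) + 10059\right) - 6639\right) + 33621 = \left(\left(7189 + 10059\right) - 6639\right) + 33621 = \left(17248 - 6639\right) + 33621 = 10609 + 33621 = 44230$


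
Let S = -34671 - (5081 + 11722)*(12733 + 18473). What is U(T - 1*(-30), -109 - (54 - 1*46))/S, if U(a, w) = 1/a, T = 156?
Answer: -1/97536370554 ≈ -1.0253e-11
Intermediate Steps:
S = -524389089 (S = -34671 - 16803*31206 = -34671 - 1*524354418 = -34671 - 524354418 = -524389089)
U(T - 1*(-30), -109 - (54 - 1*46))/S = 1/((156 - 1*(-30))*(-524389089)) = -1/524389089/(156 + 30) = -1/524389089/186 = (1/186)*(-1/524389089) = -1/97536370554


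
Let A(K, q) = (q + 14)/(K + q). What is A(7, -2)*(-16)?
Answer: -192/5 ≈ -38.400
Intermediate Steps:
A(K, q) = (14 + q)/(K + q)
A(7, -2)*(-16) = ((14 - 2)/(7 - 2))*(-16) = (12/5)*(-16) = -192/5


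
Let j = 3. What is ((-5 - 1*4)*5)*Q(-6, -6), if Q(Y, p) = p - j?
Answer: 405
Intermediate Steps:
Q(Y, p) = -3 + p (Q(Y, p) = p - 1*3 = p - 3 = -3 + p)
((-5 - 1*4)*5)*Q(-6, -6) = ((-5 - 1*4)*5)*(-3 - 6) = ((-5 - 4)*5)*(-9) = -9*5*(-9) = -45*(-9) = 405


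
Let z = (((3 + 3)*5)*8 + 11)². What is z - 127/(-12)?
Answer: 756139/12 ≈ 63012.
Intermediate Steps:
z = 63001 (z = ((6*5)*8 + 11)² = (30*8 + 11)² = (240 + 11)² = 251² = 63001)
z - 127/(-12) = 63001 - 127/(-12) = 63001 - 127*(-1)/12 = 63001 - 1*(-127/12) = 63001 + 127/12 = 756139/12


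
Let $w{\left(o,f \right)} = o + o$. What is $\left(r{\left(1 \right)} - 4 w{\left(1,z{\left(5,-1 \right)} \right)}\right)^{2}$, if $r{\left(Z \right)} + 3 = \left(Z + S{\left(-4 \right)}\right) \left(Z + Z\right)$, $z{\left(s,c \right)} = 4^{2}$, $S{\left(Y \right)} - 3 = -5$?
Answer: $169$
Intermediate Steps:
$S{\left(Y \right)} = -2$ ($S{\left(Y \right)} = 3 - 5 = -2$)
$z{\left(s,c \right)} = 16$
$w{\left(o,f \right)} = 2 o$
$r{\left(Z \right)} = -3 + 2 Z \left(-2 + Z\right)$ ($r{\left(Z \right)} = -3 + \left(Z - 2\right) \left(Z + Z\right) = -3 + \left(-2 + Z\right) 2 Z = -3 + 2 Z \left(-2 + Z\right)$)
$\left(r{\left(1 \right)} - 4 w{\left(1,z{\left(5,-1 \right)} \right)}\right)^{2} = \left(\left(-3 - 4 + 2 \cdot 1^{2}\right) + \left(0 - 4 \cdot 2 \cdot 1\right)\right)^{2} = \left(\left(-3 - 4 + 2 \cdot 1\right) + \left(0 - 8\right)\right)^{2} = \left(\left(-3 - 4 + 2\right) + \left(0 - 8\right)\right)^{2} = \left(-5 - 8\right)^{2} = \left(-13\right)^{2} = 169$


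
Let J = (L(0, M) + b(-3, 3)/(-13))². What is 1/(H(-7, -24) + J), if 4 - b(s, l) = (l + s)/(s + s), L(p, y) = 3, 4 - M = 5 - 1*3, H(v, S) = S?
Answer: -169/2831 ≈ -0.059696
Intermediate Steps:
M = 2 (M = 4 - (5 - 1*3) = 4 - (5 - 3) = 4 - 1*2 = 4 - 2 = 2)
b(s, l) = 4 - (l + s)/(2*s) (b(s, l) = 4 - (l + s)/(s + s) = 4 - (l + s)/(2*s))
J = 1225/169 (J = (3 + ((½)*(-1*3 + 7*(-3))/(-3))/(-13))² = (3 + ((½)*(-⅓)*(-3 - 21))*(-1/13))² = (3 + ((½)*(-⅓)*(-24))*(-1/13))² = (3 + 4*(-1/13))² = (3 - 4/13)² = (35/13)² = 1225/169 ≈ 7.2485)
1/(H(-7, -24) + J) = 1/(-24 + 1225/169) = 1/(-2831/169) = -169/2831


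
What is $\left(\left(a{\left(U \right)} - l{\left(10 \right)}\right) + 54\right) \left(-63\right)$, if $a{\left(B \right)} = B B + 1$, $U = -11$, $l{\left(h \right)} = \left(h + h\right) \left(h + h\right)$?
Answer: $14112$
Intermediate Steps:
$l{\left(h \right)} = 4 h^{2}$ ($l{\left(h \right)} = 2 h 2 h = 4 h^{2}$)
$a{\left(B \right)} = 1 + B^{2}$ ($a{\left(B \right)} = B^{2} + 1 = 1 + B^{2}$)
$\left(\left(a{\left(U \right)} - l{\left(10 \right)}\right) + 54\right) \left(-63\right) = \left(\left(\left(1 + \left(-11\right)^{2}\right) - 4 \cdot 10^{2}\right) + 54\right) \left(-63\right) = \left(\left(\left(1 + 121\right) - 4 \cdot 100\right) + 54\right) \left(-63\right) = \left(\left(122 - 400\right) + 54\right) \left(-63\right) = \left(-278 + 54\right) \left(-63\right) = \left(-224\right) \left(-63\right) = 14112$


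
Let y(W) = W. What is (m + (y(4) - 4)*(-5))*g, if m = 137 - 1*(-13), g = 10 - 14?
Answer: -600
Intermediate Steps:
g = -4
m = 150 (m = 137 + 13 = 150)
(m + (y(4) - 4)*(-5))*g = (150 + (4 - 4)*(-5))*(-4) = (150 + 0*(-5))*(-4) = (150 + 0)*(-4) = 150*(-4) = -600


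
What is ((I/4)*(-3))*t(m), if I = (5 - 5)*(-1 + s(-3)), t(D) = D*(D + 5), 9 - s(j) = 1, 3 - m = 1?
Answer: 0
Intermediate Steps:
m = 2 (m = 3 - 1*1 = 3 - 1 = 2)
s(j) = 8 (s(j) = 9 - 1*1 = 9 - 1 = 8)
t(D) = D*(5 + D)
I = 0 (I = (5 - 5)*(-1 + 8) = 0*7 = 0)
((I/4)*(-3))*t(m) = ((0/4)*(-3))*(2*(5 + 2)) = ((0*(¼))*(-3))*(2*7) = (0*(-3))*14 = 0*14 = 0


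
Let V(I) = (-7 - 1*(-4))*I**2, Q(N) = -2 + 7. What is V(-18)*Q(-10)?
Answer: -4860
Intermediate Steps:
Q(N) = 5
V(I) = -3*I**2 (V(I) = (-7 + 4)*I**2 = -3*I**2)
V(-18)*Q(-10) = -3*(-18)**2*5 = -3*324*5 = -972*5 = -4860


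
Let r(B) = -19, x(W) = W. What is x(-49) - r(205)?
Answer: -30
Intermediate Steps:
x(-49) - r(205) = -49 - 1*(-19) = -49 + 19 = -30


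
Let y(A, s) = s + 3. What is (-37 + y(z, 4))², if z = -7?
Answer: 900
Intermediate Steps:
y(A, s) = 3 + s
(-37 + y(z, 4))² = (-37 + (3 + 4))² = (-37 + 7)² = (-30)² = 900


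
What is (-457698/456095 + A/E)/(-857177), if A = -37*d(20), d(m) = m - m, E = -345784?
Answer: 457698/390954143815 ≈ 1.1707e-6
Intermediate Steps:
d(m) = 0
A = 0 (A = -37*0 = 0)
(-457698/456095 + A/E)/(-857177) = (-457698/456095 + 0/(-345784))/(-857177) = (-457698*1/456095 + 0*(-1/345784))*(-1/857177) = (-457698/456095 + 0)*(-1/857177) = -457698/456095*(-1/857177) = 457698/390954143815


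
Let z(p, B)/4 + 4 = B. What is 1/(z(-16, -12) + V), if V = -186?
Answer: -1/250 ≈ -0.0040000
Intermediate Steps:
z(p, B) = -16 + 4*B
1/(z(-16, -12) + V) = 1/((-16 + 4*(-12)) - 186) = 1/((-16 - 48) - 186) = 1/(-64 - 186) = 1/(-250) = -1/250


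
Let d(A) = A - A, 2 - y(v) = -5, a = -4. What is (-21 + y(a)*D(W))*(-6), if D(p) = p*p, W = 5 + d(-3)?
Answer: -924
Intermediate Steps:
y(v) = 7 (y(v) = 2 - 1*(-5) = 2 + 5 = 7)
d(A) = 0
W = 5 (W = 5 + 0 = 5)
D(p) = p²
(-21 + y(a)*D(W))*(-6) = (-21 + 7*5²)*(-6) = (-21 + 7*25)*(-6) = (-21 + 175)*(-6) = 154*(-6) = -924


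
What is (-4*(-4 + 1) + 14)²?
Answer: 676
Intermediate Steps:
(-4*(-4 + 1) + 14)² = (-4*(-3) + 14)² = (12 + 14)² = 26² = 676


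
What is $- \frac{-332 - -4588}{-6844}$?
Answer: $\frac{1064}{1711} \approx 0.62186$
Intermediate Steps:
$- \frac{-332 - -4588}{-6844} = - \frac{\left(-332 + 4588\right) \left(-1\right)}{6844} = - \frac{4256 \left(-1\right)}{6844} = \left(-1\right) \left(- \frac{1064}{1711}\right) = \frac{1064}{1711}$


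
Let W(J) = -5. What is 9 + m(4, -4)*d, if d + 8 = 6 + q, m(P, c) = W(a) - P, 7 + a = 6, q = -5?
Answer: 72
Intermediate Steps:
a = -1 (a = -7 + 6 = -1)
m(P, c) = -5 - P
d = -7 (d = -8 + (6 - 5) = -8 + 1 = -7)
9 + m(4, -4)*d = 9 + (-5 - 1*4)*(-7) = 9 + (-5 - 4)*(-7) = 9 - 9*(-7) = 9 + 63 = 72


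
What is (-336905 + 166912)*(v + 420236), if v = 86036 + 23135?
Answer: -89995484151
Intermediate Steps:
v = 109171
(-336905 + 166912)*(v + 420236) = (-336905 + 166912)*(109171 + 420236) = -169993*529407 = -89995484151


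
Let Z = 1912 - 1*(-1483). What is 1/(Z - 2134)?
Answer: 1/1261 ≈ 0.00079302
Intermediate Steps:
Z = 3395 (Z = 1912 + 1483 = 3395)
1/(Z - 2134) = 1/(3395 - 2134) = 1/1261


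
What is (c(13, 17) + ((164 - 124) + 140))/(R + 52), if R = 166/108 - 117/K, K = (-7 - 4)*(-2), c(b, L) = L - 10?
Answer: 55539/14321 ≈ 3.8782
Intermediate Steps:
c(b, L) = -10 + L
K = 22 (K = -11*(-2) = 22)
R = -1123/297 (R = 166/108 - 117/22 = 166*(1/108) - 117*1/22 = 83/54 - 117/22 = -1123/297 ≈ -3.7811)
(c(13, 17) + ((164 - 124) + 140))/(R + 52) = ((-10 + 17) + ((164 - 124) + 140))/(-1123/297 + 52) = (7 + (40 + 140))/(14321/297) = (7 + 180)*(297/14321) = 187*(297/14321) = 55539/14321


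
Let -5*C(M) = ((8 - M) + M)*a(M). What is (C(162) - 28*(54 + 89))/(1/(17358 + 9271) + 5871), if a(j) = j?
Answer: -141905941/195423575 ≈ -0.72615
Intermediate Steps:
C(M) = -8*M/5 (C(M) = -((8 - M) + M)*M/5 = -8*M/5)
(C(162) - 28*(54 + 89))/(1/(17358 + 9271) + 5871) = (-8/5*162 - 28*(54 + 89))/(1/(17358 + 9271) + 5871) = (-1296/5 - 28*143)/(1/26629 + 5871) = (-1296/5 - 4004)/(1/26629 + 5871) = -21316/(5*156338860/26629) = -21316/5*26629/156338860 = -141905941/195423575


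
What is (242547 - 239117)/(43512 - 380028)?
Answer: -1715/168258 ≈ -0.010193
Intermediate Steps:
(242547 - 239117)/(43512 - 380028) = 3430/(-336516) = 3430*(-1/336516) = -1715/168258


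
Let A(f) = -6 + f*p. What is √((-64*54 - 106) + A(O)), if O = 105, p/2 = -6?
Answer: 2*I*√1207 ≈ 69.484*I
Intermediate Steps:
p = -12 (p = 2*(-6) = -12)
A(f) = -6 - 12*f (A(f) = -6 + f*(-12) = -6 - 12*f)
√((-64*54 - 106) + A(O)) = √((-64*54 - 106) + (-6 - 12*105)) = √((-3456 - 106) + (-6 - 1260)) = √(-3562 - 1266) = √(-4828) = 2*I*√1207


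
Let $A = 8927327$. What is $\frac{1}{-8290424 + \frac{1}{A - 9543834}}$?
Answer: $- \frac{616507}{5111104428969} \approx -1.2062 \cdot 10^{-7}$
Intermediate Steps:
$\frac{1}{-8290424 + \frac{1}{A - 9543834}} = \frac{1}{-8290424 + \frac{1}{8927327 - 9543834}} = \frac{1}{-8290424 + \frac{1}{-616507}} = \frac{1}{-8290424 - \frac{1}{616507}} = \frac{1}{- \frac{5111104428969}{616507}} = - \frac{616507}{5111104428969}$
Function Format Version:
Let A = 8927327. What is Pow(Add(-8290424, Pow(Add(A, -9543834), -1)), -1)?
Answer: Rational(-616507, 5111104428969) ≈ -1.2062e-7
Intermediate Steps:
Pow(Add(-8290424, Pow(Add(A, -9543834), -1)), -1) = Pow(Add(-8290424, Pow(Add(8927327, -9543834), -1)), -1) = Pow(Add(-8290424, Pow(-616507, -1)), -1) = Pow(Add(-8290424, Rational(-1, 616507)), -1) = Pow(Rational(-5111104428969, 616507), -1) = Rational(-616507, 5111104428969)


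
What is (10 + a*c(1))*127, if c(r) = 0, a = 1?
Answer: 1270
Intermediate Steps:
(10 + a*c(1))*127 = (10 + 1*0)*127 = (10 + 0)*127 = 10*127 = 1270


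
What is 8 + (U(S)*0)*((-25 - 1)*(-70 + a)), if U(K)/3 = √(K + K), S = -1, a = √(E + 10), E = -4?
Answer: 8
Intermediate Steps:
a = √6 (a = √(-4 + 10) = √6 ≈ 2.4495)
U(K) = 3*√2*√K (U(K) = 3*√(K + K) = 3*√(2*K) = 3*(√2*√K) = 3*√2*√K)
8 + (U(S)*0)*((-25 - 1)*(-70 + a)) = 8 + ((3*√2*√(-1))*0)*((-25 - 1)*(-70 + √6)) = 8 + ((3*√2*I)*0)*(-26*(-70 + √6)) = 8 + ((3*I*√2)*0)*(1820 - 26*√6) = 8 + 0*(1820 - 26*√6) = 8 + 0 = 8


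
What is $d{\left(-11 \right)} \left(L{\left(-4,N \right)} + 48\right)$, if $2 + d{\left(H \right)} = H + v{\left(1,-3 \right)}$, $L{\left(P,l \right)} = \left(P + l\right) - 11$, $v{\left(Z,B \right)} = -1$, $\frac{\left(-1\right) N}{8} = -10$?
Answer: $-1582$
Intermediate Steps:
$N = 80$ ($N = \left(-8\right) \left(-10\right) = 80$)
$L{\left(P,l \right)} = -11 + P + l$
$d{\left(H \right)} = -3 + H$ ($d{\left(H \right)} = -2 + \left(H - 1\right) = -2 + \left(-1 + H\right) = -3 + H$)
$d{\left(-11 \right)} \left(L{\left(-4,N \right)} + 48\right) = \left(-3 - 11\right) \left(\left(-11 - 4 + 80\right) + 48\right) = - 14 \left(65 + 48\right) = \left(-14\right) 113 = -1582$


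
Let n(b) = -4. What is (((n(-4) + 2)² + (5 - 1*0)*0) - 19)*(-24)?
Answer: 360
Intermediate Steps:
(((n(-4) + 2)² + (5 - 1*0)*0) - 19)*(-24) = (((-4 + 2)² + (5 - 1*0)*0) - 19)*(-24) = (((-2)² + (5 + 0)*0) - 19)*(-24) = ((4 + 5*0) - 19)*(-24) = ((4 + 0) - 19)*(-24) = (4 - 19)*(-24) = -15*(-24) = 360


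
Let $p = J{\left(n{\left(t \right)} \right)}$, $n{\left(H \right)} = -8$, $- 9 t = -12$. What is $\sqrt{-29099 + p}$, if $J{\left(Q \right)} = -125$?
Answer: $2 i \sqrt{7306} \approx 170.95 i$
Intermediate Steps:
$t = \frac{4}{3}$ ($t = \left(- \frac{1}{9}\right) \left(-12\right) = \frac{4}{3} \approx 1.3333$)
$p = -125$
$\sqrt{-29099 + p} = \sqrt{-29099 - 125} = \sqrt{-29224} = 2 i \sqrt{7306}$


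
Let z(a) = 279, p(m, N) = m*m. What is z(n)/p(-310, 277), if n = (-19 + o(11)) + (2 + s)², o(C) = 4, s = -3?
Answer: 9/3100 ≈ 0.0029032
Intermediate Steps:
p(m, N) = m²
n = -14 (n = (-19 + 4) + (2 - 3)² = -15 + (-1)² = -15 + 1 = -14)
z(n)/p(-310, 277) = 279/((-310)²) = 279/96100 = 279*(1/96100) = 9/3100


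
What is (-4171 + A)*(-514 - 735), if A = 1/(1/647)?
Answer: 4401476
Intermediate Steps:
A = 647 (A = 1/(1/647) = 647)
(-4171 + A)*(-514 - 735) = (-4171 + 647)*(-514 - 735) = -3524*(-1249) = 4401476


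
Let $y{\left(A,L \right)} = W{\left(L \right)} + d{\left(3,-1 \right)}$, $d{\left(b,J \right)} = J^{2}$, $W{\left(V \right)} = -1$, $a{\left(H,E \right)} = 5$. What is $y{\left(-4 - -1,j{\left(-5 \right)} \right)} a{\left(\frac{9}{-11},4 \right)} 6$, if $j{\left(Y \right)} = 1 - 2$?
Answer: $0$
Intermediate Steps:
$j{\left(Y \right)} = -1$ ($j{\left(Y \right)} = 1 - 2 = -1$)
$y{\left(A,L \right)} = 0$ ($y{\left(A,L \right)} = -1 + \left(-1\right)^{2} = -1 + 1 = 0$)
$y{\left(-4 - -1,j{\left(-5 \right)} \right)} a{\left(\frac{9}{-11},4 \right)} 6 = 0 \cdot 5 \cdot 6 = 0 \cdot 6 = 0$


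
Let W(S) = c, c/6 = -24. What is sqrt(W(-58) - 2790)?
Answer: 3*I*sqrt(326) ≈ 54.166*I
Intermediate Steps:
c = -144 (c = 6*(-24) = -144)
W(S) = -144
sqrt(W(-58) - 2790) = sqrt(-144 - 2790) = sqrt(-2934) = 3*I*sqrt(326)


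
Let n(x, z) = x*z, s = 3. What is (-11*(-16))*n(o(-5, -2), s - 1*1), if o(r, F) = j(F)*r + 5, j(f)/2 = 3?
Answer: -8800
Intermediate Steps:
j(f) = 6 (j(f) = 2*3 = 6)
o(r, F) = 5 + 6*r (o(r, F) = 6*r + 5 = 5 + 6*r)
(-11*(-16))*n(o(-5, -2), s - 1*1) = (-11*(-16))*((5 + 6*(-5))*(3 - 1*1)) = 176*((5 - 30)*(3 - 1)) = 176*(-25*2) = 176*(-50) = -8800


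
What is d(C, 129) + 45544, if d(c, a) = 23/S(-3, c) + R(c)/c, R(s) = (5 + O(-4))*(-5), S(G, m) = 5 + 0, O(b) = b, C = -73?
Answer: 16625264/365 ≈ 45549.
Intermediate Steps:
S(G, m) = 5
R(s) = -5 (R(s) = (5 - 4)*(-5) = 1*(-5) = -5)
d(c, a) = 23/5 - 5/c
d(C, 129) + 45544 = (23/5 - 5/(-73)) + 45544 = (23/5 - 5*(-1/73)) + 45544 = (23/5 + 5/73) + 45544 = 1704/365 + 45544 = 16625264/365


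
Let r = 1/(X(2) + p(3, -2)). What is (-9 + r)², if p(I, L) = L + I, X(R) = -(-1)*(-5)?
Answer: 1369/16 ≈ 85.563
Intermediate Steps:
X(R) = -5 (X(R) = -1*5 = -5)
p(I, L) = I + L
r = -¼ (r = 1/(-5 + (3 - 2)) = 1/(-5 + 1) = 1/(-4) = -¼ ≈ -0.25000)
(-9 + r)² = (-9 - ¼)² = (-37/4)² = 1369/16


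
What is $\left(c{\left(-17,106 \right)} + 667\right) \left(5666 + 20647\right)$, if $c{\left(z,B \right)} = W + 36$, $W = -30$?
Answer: $17708649$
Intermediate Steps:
$c{\left(z,B \right)} = 6$ ($c{\left(z,B \right)} = -30 + 36 = 6$)
$\left(c{\left(-17,106 \right)} + 667\right) \left(5666 + 20647\right) = \left(6 + 667\right) \left(5666 + 20647\right) = 673 \cdot 26313 = 17708649$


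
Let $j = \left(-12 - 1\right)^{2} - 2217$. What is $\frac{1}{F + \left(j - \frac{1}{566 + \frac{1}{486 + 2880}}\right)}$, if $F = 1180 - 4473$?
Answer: $- \frac{1905157}{10175446903} \approx -0.00018723$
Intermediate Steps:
$F = -3293$
$j = -2048$ ($j = \left(-12 + \left(-10 + 9\right)\right)^{2} - 2217 = \left(-12 - 1\right)^{2} - 2217 = \left(-13\right)^{2} - 2217 = 169 - 2217 = -2048$)
$\frac{1}{F + \left(j - \frac{1}{566 + \frac{1}{486 + 2880}}\right)} = \frac{1}{-3293 - \left(2048 + \frac{1}{566 + \frac{1}{486 + 2880}}\right)} = \frac{1}{-3293 - \left(2048 + \frac{1}{566 + \frac{1}{3366}}\right)} = \frac{1}{-3293 - \frac{3901764902}{1905157}} = \frac{1}{- \frac{10175446903}{1905157}} = - \frac{1905157}{10175446903}$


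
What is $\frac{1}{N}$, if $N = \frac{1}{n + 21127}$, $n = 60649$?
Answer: $81776$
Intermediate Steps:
$N = \frac{1}{81776}$ ($N = \frac{1}{60649 + 21127} = \frac{1}{81776} \approx 1.2229 \cdot 10^{-5}$)
$\frac{1}{N} = \frac{1}{\frac{1}{81776}} = 81776$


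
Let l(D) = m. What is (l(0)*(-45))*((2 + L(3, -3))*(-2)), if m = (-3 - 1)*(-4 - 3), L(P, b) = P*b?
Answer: -17640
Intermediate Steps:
m = 28 (m = -4*(-7) = 28)
l(D) = 28
(l(0)*(-45))*((2 + L(3, -3))*(-2)) = (28*(-45))*((2 + 3*(-3))*(-2)) = -1260*(2 - 9)*(-2) = -(-8820)*(-2) = -1260*14 = -17640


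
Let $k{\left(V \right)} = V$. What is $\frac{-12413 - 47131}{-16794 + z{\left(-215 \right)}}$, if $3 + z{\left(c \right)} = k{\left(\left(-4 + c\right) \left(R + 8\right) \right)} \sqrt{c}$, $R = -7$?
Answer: $\frac{4630373}{1353939} - \frac{60371 i \sqrt{215}}{1353939} \approx 3.4199 - 0.65381 i$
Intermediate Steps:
$z{\left(c \right)} = -3 + \sqrt{c} \left(-4 + c\right)$ ($z{\left(c \right)} = -3 + \left(-4 + c\right) \left(-7 + 8\right) \sqrt{c} = -3 + \left(-4 + c\right) 1 \sqrt{c} = -3 + \left(-4 + c\right) \sqrt{c} = -3 + \sqrt{c} \left(-4 + c\right)$)
$\frac{-12413 - 47131}{-16794 + z{\left(-215 \right)}} = \frac{-12413 - 47131}{-16794 - \left(3 - \sqrt{-215} \left(-4 - 215\right)\right)} = - \frac{59544}{-16794 - \left(3 - i \sqrt{215} \left(-219\right)\right)} = - \frac{59544}{-16794 - \left(3 + 219 i \sqrt{215}\right)} = - \frac{59544}{-16797 - 219 i \sqrt{215}}$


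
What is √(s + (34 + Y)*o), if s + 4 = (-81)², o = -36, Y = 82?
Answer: √2381 ≈ 48.795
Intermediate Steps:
s = 6557 (s = -4 + (-81)² = -4 + 6561 = 6557)
√(s + (34 + Y)*o) = √(6557 + (34 + 82)*(-36)) = √(6557 + 116*(-36)) = √(6557 - 4176) = √2381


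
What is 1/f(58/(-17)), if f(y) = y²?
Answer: 289/3364 ≈ 0.085910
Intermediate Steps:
1/f(58/(-17)) = 1/((58/(-17))²) = 1/((58*(-1/17))²) = 1/((-58/17)²) = 1/(3364/289) = 289/3364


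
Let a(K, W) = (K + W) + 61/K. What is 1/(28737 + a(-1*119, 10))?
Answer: 119/3406671 ≈ 3.4931e-5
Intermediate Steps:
a(K, W) = K + W + 61/K
1/(28737 + a(-1*119, 10)) = 1/(28737 + (-1*119 + 10 + 61/((-1*119)))) = 1/(28737 + (-119 + 10 + 61/(-119))) = 1/(28737 + (-119 + 10 + 61*(-1/119))) = 1/(28737 + (-119 + 10 - 61/119)) = 1/(28737 - 13032/119) = 1/(3406671/119) = 119/3406671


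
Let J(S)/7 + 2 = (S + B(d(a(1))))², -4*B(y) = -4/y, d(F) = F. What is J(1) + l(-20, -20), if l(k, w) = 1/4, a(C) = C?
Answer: 57/4 ≈ 14.250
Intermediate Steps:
B(y) = 1/y (B(y) = -(-1)/y = 1/y)
l(k, w) = ¼
J(S) = -14 + 7*(1 + S)² (J(S) = -14 + 7*(S + 1/1)² = -14 + 7*(S + 1)² = -14 + 7*(1 + S)²)
J(1) + l(-20, -20) = (-14 + 7*(1 + 1)²) + ¼ = (-14 + 7*2²) + ¼ = (-14 + 7*4) + ¼ = (-14 + 28) + ¼ = 14 + ¼ = 57/4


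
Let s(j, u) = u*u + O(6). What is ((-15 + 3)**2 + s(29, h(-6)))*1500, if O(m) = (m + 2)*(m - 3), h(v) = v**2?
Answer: 2196000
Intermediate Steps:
O(m) = (-3 + m)*(2 + m) (O(m) = (2 + m)*(-3 + m) = (-3 + m)*(2 + m))
s(j, u) = 24 + u**2 (s(j, u) = u*u + (-6 + 6**2 - 1*6) = u**2 + (-6 + 36 - 6) = u**2 + 24 = 24 + u**2)
((-15 + 3)**2 + s(29, h(-6)))*1500 = ((-15 + 3)**2 + (24 + ((-6)**2)**2))*1500 = ((-12)**2 + (24 + 36**2))*1500 = (144 + (24 + 1296))*1500 = (144 + 1320)*1500 = 1464*1500 = 2196000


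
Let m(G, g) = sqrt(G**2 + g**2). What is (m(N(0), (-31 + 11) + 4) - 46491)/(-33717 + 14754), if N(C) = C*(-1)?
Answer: 46475/18963 ≈ 2.4508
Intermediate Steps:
N(C) = -C
(m(N(0), (-31 + 11) + 4) - 46491)/(-33717 + 14754) = (sqrt((-1*0)**2 + ((-31 + 11) + 4)**2) - 46491)/(-33717 + 14754) = (sqrt(0**2 + (-20 + 4)**2) - 46491)/(-18963) = (sqrt(0 + (-16)**2) - 46491)*(-1/18963) = (sqrt(0 + 256) - 46491)*(-1/18963) = (sqrt(256) - 46491)*(-1/18963) = (16 - 46491)*(-1/18963) = -46475*(-1/18963) = 46475/18963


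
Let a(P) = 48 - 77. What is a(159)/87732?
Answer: -29/87732 ≈ -0.00033055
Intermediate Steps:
a(P) = -29
a(159)/87732 = -29/87732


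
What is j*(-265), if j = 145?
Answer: -38425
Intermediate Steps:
j*(-265) = 145*(-265) = -38425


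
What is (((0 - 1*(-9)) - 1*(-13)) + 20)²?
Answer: 1764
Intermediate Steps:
(((0 - 1*(-9)) - 1*(-13)) + 20)² = (((0 + 9) + 13) + 20)² = ((9 + 13) + 20)² = (22 + 20)² = 42² = 1764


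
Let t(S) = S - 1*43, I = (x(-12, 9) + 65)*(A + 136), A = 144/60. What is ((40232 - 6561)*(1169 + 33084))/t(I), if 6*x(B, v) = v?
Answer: 5766663815/45803 ≈ 1.2590e+5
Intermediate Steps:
x(B, v) = v/6
A = 12/5 (A = 144*(1/60) = 12/5 ≈ 2.4000)
I = 46018/5 (I = ((⅙)*9 + 65)*(12/5 + 136) = (3/2 + 65)*(692/5) = (133/2)*(692/5) = 46018/5 ≈ 9203.6)
t(S) = -43 + S (t(S) = S - 43 = -43 + S)
((40232 - 6561)*(1169 + 33084))/t(I) = ((40232 - 6561)*(1169 + 33084))/(-43 + 46018/5) = (33671*34253)/(45803/5) = 1153332763*(5/45803) = 5766663815/45803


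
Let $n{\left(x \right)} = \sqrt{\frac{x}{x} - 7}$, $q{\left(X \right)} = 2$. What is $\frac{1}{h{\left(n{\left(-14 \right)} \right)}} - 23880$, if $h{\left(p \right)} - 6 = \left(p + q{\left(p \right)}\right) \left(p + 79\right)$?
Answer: $\frac{- 1934280 \sqrt{6} + 3773039 i}{- 158 i + 81 \sqrt{6}} \approx -23880.0 - 0.0030899 i$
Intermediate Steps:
$n{\left(x \right)} = i \sqrt{6}$ ($n{\left(x \right)} = \sqrt{1 - 7} = \sqrt{-6} = i \sqrt{6}$)
$h{\left(p \right)} = 6 + \left(2 + p\right) \left(79 + p\right)$ ($h{\left(p \right)} = 6 + \left(p + 2\right) \left(p + 79\right) = 6 + \left(2 + p\right) \left(79 + p\right)$)
$\frac{1}{h{\left(n{\left(-14 \right)} \right)}} - 23880 = \frac{1}{164 + \left(i \sqrt{6}\right)^{2} + 81 i \sqrt{6}} - 23880 = \frac{1}{164 - 6 + 81 i \sqrt{6}} - 23880 = \frac{1}{158 + 81 i \sqrt{6}} - 23880 = -23880 + \frac{1}{158 + 81 i \sqrt{6}}$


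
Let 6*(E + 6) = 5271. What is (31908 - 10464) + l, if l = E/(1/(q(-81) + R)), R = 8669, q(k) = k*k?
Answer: 13309619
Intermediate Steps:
q(k) = k²
E = 1745/2 (E = -6 + (⅙)*5271 = -6 + 1757/2 = 1745/2 ≈ 872.50)
l = 13288175 (l = 1745/(2*(1/((-81)² + 8669))) = 1745/(2*(1/(6561 + 8669))) = 1745/(2*(1/15230)) = (1745/2)*15230 = 13288175)
(31908 - 10464) + l = (31908 - 10464) + 13288175 = 21444 + 13288175 = 13309619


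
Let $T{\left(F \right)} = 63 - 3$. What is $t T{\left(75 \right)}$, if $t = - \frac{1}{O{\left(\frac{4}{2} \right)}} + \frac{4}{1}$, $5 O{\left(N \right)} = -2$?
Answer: $390$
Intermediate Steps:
$T{\left(F \right)} = 60$ ($T{\left(F \right)} = 63 - 3 = 60$)
$O{\left(N \right)} = - \frac{2}{5}$ ($O{\left(N \right)} = \frac{1}{5} \left(-2\right) = - \frac{2}{5}$)
$t = \frac{13}{2}$ ($t = - \frac{1}{- \frac{2}{5}} + \frac{4}{1} = \left(-1\right) \left(- \frac{5}{2}\right) + 4 \cdot 1 = \frac{5}{2} + 4 = \frac{13}{2} \approx 6.5$)
$t T{\left(75 \right)} = \frac{13}{2} \cdot 60 = 390$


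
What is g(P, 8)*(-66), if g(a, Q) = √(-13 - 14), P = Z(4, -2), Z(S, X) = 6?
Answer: -198*I*√3 ≈ -342.95*I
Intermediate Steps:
P = 6
g(a, Q) = 3*I*√3 (g(a, Q) = √(-27) = 3*I*√3)
g(P, 8)*(-66) = (3*I*√3)*(-66) = -198*I*√3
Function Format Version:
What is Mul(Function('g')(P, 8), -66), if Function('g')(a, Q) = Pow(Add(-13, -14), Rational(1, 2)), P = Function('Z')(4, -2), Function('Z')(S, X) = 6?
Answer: Mul(-198, I, Pow(3, Rational(1, 2))) ≈ Mul(-342.95, I)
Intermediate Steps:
P = 6
Function('g')(a, Q) = Mul(3, I, Pow(3, Rational(1, 2))) (Function('g')(a, Q) = Pow(-27, Rational(1, 2)) = Mul(3, I, Pow(3, Rational(1, 2))))
Mul(Function('g')(P, 8), -66) = Mul(Mul(3, I, Pow(3, Rational(1, 2))), -66) = Mul(-198, I, Pow(3, Rational(1, 2)))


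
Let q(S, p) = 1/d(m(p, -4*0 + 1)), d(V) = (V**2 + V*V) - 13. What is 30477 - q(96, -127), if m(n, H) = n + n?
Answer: 3932112062/129019 ≈ 30477.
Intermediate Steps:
m(n, H) = 2*n
d(V) = -13 + 2*V**2 (d(V) = (V**2 + V**2) - 13 = 2*V**2 - 13 = -13 + 2*V**2)
q(S, p) = 1/(-13 + 8*p**2) (q(S, p) = 1/(-13 + 2*(2*p)**2) = 1/(-13 + 2*(4*p**2)) = 1/(-13 + 8*p**2))
30477 - q(96, -127) = 30477 - 1/(-13 + 8*(-127)**2) = 30477 - 1/(-13 + 8*16129) = 30477 - 1/(-13 + 129032) = 30477 - 1/129019 = 3932112062/129019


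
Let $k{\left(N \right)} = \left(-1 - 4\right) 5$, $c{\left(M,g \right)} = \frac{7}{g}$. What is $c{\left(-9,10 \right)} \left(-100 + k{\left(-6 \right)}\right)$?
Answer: $- \frac{175}{2} \approx -87.5$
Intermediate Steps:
$k{\left(N \right)} = -25$ ($k{\left(N \right)} = \left(-5\right) 5 = -25$)
$c{\left(-9,10 \right)} \left(-100 + k{\left(-6 \right)}\right) = \frac{7}{10} \left(-100 - 25\right) = 7 \cdot \frac{1}{10} \left(-125\right) = \frac{7}{10} \left(-125\right) = - \frac{175}{2}$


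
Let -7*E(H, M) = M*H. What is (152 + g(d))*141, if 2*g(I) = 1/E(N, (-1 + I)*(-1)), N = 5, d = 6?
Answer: 1072587/50 ≈ 21452.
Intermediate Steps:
E(H, M) = -H*M/7 (E(H, M) = -M*H/7 = -H*M/7)
g(I) = 1/(2*(-5/7 + 5*I/7)) (g(I) = 1/(2*((-⅐*5*(-1 + I)*(-1)))) = 1/(2*((-⅐*5*(1 - I)))) = 1/(2*(-5/7 + 5*I/7)))
(152 + g(d))*141 = (152 + 7/(10*(-1 + 6)))*141 = (152 + (7/10)/5)*141 = (152 + (7/10)*(⅕))*141 = (152 + 7/50)*141 = (7607/50)*141 = 1072587/50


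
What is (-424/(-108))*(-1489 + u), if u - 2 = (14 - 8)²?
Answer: -153806/27 ≈ -5696.5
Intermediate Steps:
u = 38 (u = 2 + (14 - 8)² = 2 + 6² = 2 + 36 = 38)
(-424/(-108))*(-1489 + u) = (-424/(-108))*(-1489 + 38) = -424*(-1/108)*(-1451) = (106/27)*(-1451) = -153806/27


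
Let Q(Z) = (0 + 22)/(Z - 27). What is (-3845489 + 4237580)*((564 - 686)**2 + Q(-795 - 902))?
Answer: 5030526353727/862 ≈ 5.8359e+9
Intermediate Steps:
Q(Z) = 22/(-27 + Z)
(-3845489 + 4237580)*((564 - 686)**2 + Q(-795 - 902)) = (-3845489 + 4237580)*((564 - 686)**2 + 22/(-27 + (-795 - 902))) = 392091*((-122)**2 + 22/(-27 - 1697)) = 392091*(14884 + 22/(-1724)) = 392091*(14884 + 22*(-1/1724)) = 392091*(14884 - 11/862) = 392091*(12829997/862) = 5030526353727/862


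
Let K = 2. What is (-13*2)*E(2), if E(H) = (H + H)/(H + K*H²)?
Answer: -52/5 ≈ -10.400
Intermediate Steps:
E(H) = 2*H/(H + 2*H²) (E(H) = (H + H)/(H + 2*H²) = (2*H)/(H + 2*H²) = 2*H/(H + 2*H²))
(-13*2)*E(2) = (-13*2)*(2/(1 + 2*2)) = -52/(1 + 4) = -52/5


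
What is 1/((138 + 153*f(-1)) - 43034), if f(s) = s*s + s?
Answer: -1/42896 ≈ -2.3312e-5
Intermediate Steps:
f(s) = s + s**2 (f(s) = s**2 + s = s + s**2)
1/((138 + 153*f(-1)) - 43034) = 1/((138 + 153*(-(1 - 1))) - 43034) = 1/((138 + 153*(-1*0)) - 43034) = 1/((138 + 153*0) - 43034) = 1/((138 + 0) - 43034) = 1/(138 - 43034) = 1/(-42896) = -1/42896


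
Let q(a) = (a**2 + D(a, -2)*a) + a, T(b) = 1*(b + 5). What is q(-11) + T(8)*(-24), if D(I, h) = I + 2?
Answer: -103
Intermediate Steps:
D(I, h) = 2 + I
T(b) = 5 + b (T(b) = 1*(5 + b) = 5 + b)
q(a) = a + a**2 + a*(2 + a) (q(a) = (a**2 + (2 + a)*a) + a = (a**2 + a*(2 + a)) + a = a + a**2 + a*(2 + a))
q(-11) + T(8)*(-24) = -11*(3 + 2*(-11)) + (5 + 8)*(-24) = -11*(3 - 22) + 13*(-24) = -11*(-19) - 312 = 209 - 312 = -103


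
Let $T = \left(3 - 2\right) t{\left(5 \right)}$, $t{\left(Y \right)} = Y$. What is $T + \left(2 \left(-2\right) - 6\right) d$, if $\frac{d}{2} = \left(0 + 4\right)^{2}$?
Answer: $-315$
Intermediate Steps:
$d = 32$ ($d = 2 \left(0 + 4\right)^{2} = 2 \cdot 4^{2} = 2 \cdot 16 = 32$)
$T = 5$ ($T = \left(3 - 2\right) 5 = 1 \cdot 5 = 5$)
$T + \left(2 \left(-2\right) - 6\right) d = 5 + \left(2 \left(-2\right) - 6\right) 32 = 5 + \left(-4 - 6\right) 32 = 5 - 320 = -315$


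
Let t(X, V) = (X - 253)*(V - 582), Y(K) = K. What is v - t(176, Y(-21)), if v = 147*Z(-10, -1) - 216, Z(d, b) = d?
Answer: -48117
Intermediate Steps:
t(X, V) = (-582 + V)*(-253 + X) (t(X, V) = (-253 + X)*(-582 + V) = (-582 + V)*(-253 + X))
v = -1686 (v = 147*(-10) - 216 = -1470 - 216 = -1686)
v - t(176, Y(-21)) = -1686 - (147246 - 582*176 - 253*(-21) - 21*176) = -1686 - (147246 - 102432 + 5313 - 3696) = -1686 - 1*46431 = -1686 - 46431 = -48117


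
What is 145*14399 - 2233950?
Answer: -146095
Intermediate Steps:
145*14399 - 2233950 = 2087855 - 2233950 = -146095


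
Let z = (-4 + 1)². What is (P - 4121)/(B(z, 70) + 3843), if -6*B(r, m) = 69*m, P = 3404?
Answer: -717/3038 ≈ -0.23601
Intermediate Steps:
z = 9 (z = (-3)² = 9)
B(r, m) = -23*m/2
(P - 4121)/(B(z, 70) + 3843) = (3404 - 4121)/(-23/2*70 + 3843) = -717/(-805 + 3843) = -717/3038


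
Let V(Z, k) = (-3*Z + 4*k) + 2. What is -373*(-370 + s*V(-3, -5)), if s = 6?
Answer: 158152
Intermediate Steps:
V(Z, k) = 2 - 3*Z + 4*k
-373*(-370 + s*V(-3, -5)) = -373*(-370 + 6*(2 - 3*(-3) + 4*(-5))) = -373*(-370 + 6*(2 + 9 - 20)) = -373*(-370 + 6*(-9)) = -373*(-370 - 54) = -373*(-424) = 158152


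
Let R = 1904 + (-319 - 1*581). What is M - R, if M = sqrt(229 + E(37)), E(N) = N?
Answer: -1004 + sqrt(266) ≈ -987.69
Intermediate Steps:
M = sqrt(266) (M = sqrt(229 + 37) = sqrt(266) ≈ 16.310)
R = 1004 (R = 1904 + (-319 - 581) = 1904 - 900 = 1004)
M - R = sqrt(266) - 1*1004 = sqrt(266) - 1004 = -1004 + sqrt(266)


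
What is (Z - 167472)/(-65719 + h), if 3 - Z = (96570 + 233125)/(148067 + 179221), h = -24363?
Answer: 54810923767/29482757616 ≈ 1.8591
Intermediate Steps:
Z = 652169/327288 (Z = 3 - (96570 + 233125)/(148067 + 179221) = 3 - 329695/327288 = 652169/327288 ≈ 1.9926)
(Z - 167472)/(-65719 + h) = (652169/327288 - 167472)/(-65719 - 24363) = -54810923767/327288/(-90082) = -54810923767/327288*(-1/90082) = 54810923767/29482757616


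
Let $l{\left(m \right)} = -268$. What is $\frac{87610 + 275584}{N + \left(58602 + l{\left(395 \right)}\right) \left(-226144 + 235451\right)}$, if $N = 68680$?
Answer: $\frac{181597}{271491609} \approx 0.00066889$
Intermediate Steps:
$\frac{87610 + 275584}{N + \left(58602 + l{\left(395 \right)}\right) \left(-226144 + 235451\right)} = \frac{87610 + 275584}{68680 + \left(58602 - 268\right) \left(-226144 + 235451\right)} = \frac{363194}{68680 + 58334 \cdot 9307} = \frac{363194}{68680 + 542914538} = \frac{363194}{542983218} = 363194 \cdot \frac{1}{542983218} = \frac{181597}{271491609}$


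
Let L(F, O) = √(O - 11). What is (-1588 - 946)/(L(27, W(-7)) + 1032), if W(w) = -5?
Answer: -163443/66565 + 1267*I/133130 ≈ -2.4554 + 0.009517*I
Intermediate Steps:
L(F, O) = √(-11 + O)
(-1588 - 946)/(L(27, W(-7)) + 1032) = (-1588 - 946)/(√(-11 - 5) + 1032) = -2534/(√(-16) + 1032) = -2534/(4*I + 1032) = -2534*(1032 - 4*I)/1065040 = -1267*(1032 - 4*I)/532520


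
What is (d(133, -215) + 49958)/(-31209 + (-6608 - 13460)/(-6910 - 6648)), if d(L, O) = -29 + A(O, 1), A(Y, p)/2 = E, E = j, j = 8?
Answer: -338577155/211555777 ≈ -1.6004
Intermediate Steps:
E = 8
A(Y, p) = 16 (A(Y, p) = 2*8 = 16)
d(L, O) = -13 (d(L, O) = -29 + 16 = -13)
(d(133, -215) + 49958)/(-31209 + (-6608 - 13460)/(-6910 - 6648)) = (-13 + 49958)/(-31209 + (-6608 - 13460)/(-6910 - 6648)) = 49945/(-31209 - 20068/(-13558)) = 49945/(-31209 - 20068*(-1/13558)) = 49945/(-31209 + 10034/6779) = 49945/(-211555777/6779) = 49945*(-6779/211555777) = -338577155/211555777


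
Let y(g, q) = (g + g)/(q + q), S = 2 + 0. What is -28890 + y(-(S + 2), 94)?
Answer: -1357832/47 ≈ -28890.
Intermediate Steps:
S = 2
y(g, q) = g/q (y(g, q) = (2*g)/((2*q)) = (2*g)*(1/(2*q)) = g/q)
-28890 + y(-(S + 2), 94) = -28890 - (2 + 2)/94 = -28890 - 1*4*(1/94) = -28890 - 4*1/94 = -28890 - 2/47 = -1357832/47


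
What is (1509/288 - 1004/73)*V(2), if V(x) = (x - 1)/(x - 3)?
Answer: 59665/7008 ≈ 8.5138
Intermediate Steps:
V(x) = (-1 + x)/(-3 + x)
(1509/288 - 1004/73)*V(2) = (1509/288 - 1004/73)*((-1 + 2)/(-3 + 2)) = (1509*(1/288) - 1004*1/73)*(1/(-1)) = (503/96 - 1004/73)*(-1*1) = -59665/7008*(-1) = 59665/7008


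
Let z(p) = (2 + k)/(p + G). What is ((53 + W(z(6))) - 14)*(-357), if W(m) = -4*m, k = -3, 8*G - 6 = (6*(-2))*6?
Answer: -39865/3 ≈ -13288.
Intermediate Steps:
G = -33/4 (G = 3/4 + ((6*(-2))*6)/8 = 3/4 + (-12*6)/8 = 3/4 + (1/8)*(-72) = 3/4 - 9 = -33/4 ≈ -8.2500)
z(p) = -1/(-33/4 + p) (z(p) = (2 - 3)/(p - 33/4) = -1/(-33/4 + p))
((53 + W(z(6))) - 14)*(-357) = ((53 - (-16)/(-33 + 4*6)) - 14)*(-357) = ((53 - (-16)/(-33 + 24)) - 14)*(-357) = ((53 - (-16)/(-9)) - 14)*(-357) = ((53 - (-16)*(-1)/9) - 14)*(-357) = ((53 - 4*4/9) - 14)*(-357) = ((53 - 16/9) - 14)*(-357) = (461/9 - 14)*(-357) = (335/9)*(-357) = -39865/3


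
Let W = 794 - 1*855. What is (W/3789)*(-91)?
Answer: 5551/3789 ≈ 1.4650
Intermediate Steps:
W = -61 (W = 794 - 855 = -61)
(W/3789)*(-91) = -61/3789*(-91) = 5551/3789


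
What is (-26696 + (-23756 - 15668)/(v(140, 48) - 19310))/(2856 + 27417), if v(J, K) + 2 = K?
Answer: -1147840/1301739 ≈ -0.88177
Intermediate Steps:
v(J, K) = -2 + K
(-26696 + (-23756 - 15668)/(v(140, 48) - 19310))/(2856 + 27417) = (-26696 + (-23756 - 15668)/((-2 + 48) - 19310))/(2856 + 27417) = (-26696 - 39424/(46 - 19310))/30273 = (-26696 - 39424/(-19264))*(1/30273) = (-26696 - 39424*(-1/19264))*(1/30273) = (-26696 + 88/43)*(1/30273) = -1147840/43*1/30273 = -1147840/1301739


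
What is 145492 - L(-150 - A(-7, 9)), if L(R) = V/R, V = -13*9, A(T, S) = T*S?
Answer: 4219229/29 ≈ 1.4549e+5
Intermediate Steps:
A(T, S) = S*T
V = -117
L(R) = -117/R
145492 - L(-150 - A(-7, 9)) = 145492 - (-117)/(-150 - 9*(-7)) = 145492 - (-117)/(-150 - 1*(-63)) = 145492 - (-117)/(-150 + 63) = 145492 - (-117)/(-87) = 145492 - (-117)*(-1)/87 = 145492 - 1*39/29 = 145492 - 39/29 = 4219229/29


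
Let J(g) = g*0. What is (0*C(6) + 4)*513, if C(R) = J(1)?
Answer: 2052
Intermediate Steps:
J(g) = 0
C(R) = 0
(0*C(6) + 4)*513 = (0*0 + 4)*513 = (0 + 4)*513 = 4*513 = 2052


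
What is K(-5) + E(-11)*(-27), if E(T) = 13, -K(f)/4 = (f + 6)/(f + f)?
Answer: -1753/5 ≈ -350.60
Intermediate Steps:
K(f) = -2*(6 + f)/f (K(f) = -4*(f + 6)/(f + f) = -4*(6 + f)/(2*f) = -4*(6 + f)*1/(2*f) = -2*(6 + f)/f)
K(-5) + E(-11)*(-27) = (-2 - 12/(-5)) + 13*(-27) = (-2 - 12*(-⅕)) - 351 = (-2 + 12/5) - 351 = ⅖ - 351 = -1753/5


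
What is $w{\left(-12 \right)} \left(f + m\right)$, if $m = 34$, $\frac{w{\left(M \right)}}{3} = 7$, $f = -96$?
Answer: $-1302$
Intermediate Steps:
$w{\left(M \right)} = 21$ ($w{\left(M \right)} = 3 \cdot 7 = 21$)
$w{\left(-12 \right)} \left(f + m\right) = 21 \left(-96 + 34\right) = 21 \left(-62\right) = -1302$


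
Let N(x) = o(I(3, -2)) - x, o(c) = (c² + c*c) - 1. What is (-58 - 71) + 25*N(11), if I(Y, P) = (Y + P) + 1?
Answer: -229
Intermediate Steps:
I(Y, P) = 1 + P + Y (I(Y, P) = (P + Y) + 1 = 1 + P + Y)
o(c) = -1 + 2*c² (o(c) = (c² + c²) - 1 = 2*c² - 1 = -1 + 2*c²)
N(x) = 7 - x (N(x) = (-1 + 2*(1 - 2 + 3)²) - x = (-1 + 2*2²) - x = (-1 + 2*4) - x = (-1 + 8) - x = 7 - x)
(-58 - 71) + 25*N(11) = (-58 - 71) + 25*(7 - 1*11) = -129 + 25*(7 - 11) = -129 + 25*(-4) = -129 - 100 = -229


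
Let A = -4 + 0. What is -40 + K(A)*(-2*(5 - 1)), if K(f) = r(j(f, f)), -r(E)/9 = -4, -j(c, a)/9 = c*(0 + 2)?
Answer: -328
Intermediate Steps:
j(c, a) = -18*c (j(c, a) = -9*c*(0 + 2) = -9*c*2 = -18*c)
r(E) = 36 (r(E) = -9*(-4) = 36)
A = -4
K(f) = 36
-40 + K(A)*(-2*(5 - 1)) = -40 + 36*(-2*(5 - 1)) = -40 + 36*(-2*4) = -40 + 36*(-8) = -40 - 288 = -328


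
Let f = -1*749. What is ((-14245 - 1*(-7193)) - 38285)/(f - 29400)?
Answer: 45337/30149 ≈ 1.5038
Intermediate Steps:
f = -749
((-14245 - 1*(-7193)) - 38285)/(f - 29400) = ((-14245 - 1*(-7193)) - 38285)/(-749 - 29400) = ((-14245 + 7193) - 38285)/(-30149) = (-7052 - 38285)*(-1/30149) = -45337*(-1/30149) = 45337/30149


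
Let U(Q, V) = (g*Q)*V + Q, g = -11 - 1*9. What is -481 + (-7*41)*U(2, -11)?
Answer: -127335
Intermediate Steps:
g = -20 (g = -11 - 9 = -20)
U(Q, V) = Q - 20*Q*V (U(Q, V) = (-20*Q)*V + Q = -20*Q*V + Q = Q - 20*Q*V)
-481 + (-7*41)*U(2, -11) = -481 + (-7*41)*(2*(1 - 20*(-11))) = -481 - 574*(1 + 220) = -481 - 574*221 = -481 - 287*442 = -481 - 126854 = -127335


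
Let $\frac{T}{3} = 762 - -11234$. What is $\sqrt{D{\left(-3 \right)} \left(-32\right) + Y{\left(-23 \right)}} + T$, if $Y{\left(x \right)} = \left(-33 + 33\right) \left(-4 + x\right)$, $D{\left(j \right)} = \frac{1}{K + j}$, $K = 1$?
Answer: $35992$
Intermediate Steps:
$D{\left(j \right)} = \frac{1}{1 + j}$
$Y{\left(x \right)} = 0$ ($Y{\left(x \right)} = 0 \left(-4 + x\right) = 0$)
$T = 35988$ ($T = 3 \left(762 - -11234\right) = 3 \left(762 + 11234\right) = 3 \cdot 11996 = 35988$)
$\sqrt{D{\left(-3 \right)} \left(-32\right) + Y{\left(-23 \right)}} + T = \sqrt{\frac{1}{1 - 3} \left(-32\right) + 0} + 35988 = \sqrt{\frac{1}{-2} \left(-32\right) + 0} + 35988 = \sqrt{\left(- \frac{1}{2}\right) \left(-32\right) + 0} + 35988 = \sqrt{16 + 0} + 35988 = \sqrt{16} + 35988 = 4 + 35988 = 35992$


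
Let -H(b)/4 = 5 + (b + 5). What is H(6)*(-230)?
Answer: 14720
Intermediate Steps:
H(b) = -40 - 4*b (H(b) = -4*(5 + (b + 5)) = -4*(5 + (5 + b)) = -4*(10 + b) = -40 - 4*b)
H(6)*(-230) = (-40 - 4*6)*(-230) = (-40 - 24)*(-230) = -64*(-230) = 14720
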